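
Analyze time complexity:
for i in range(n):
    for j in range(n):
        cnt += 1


Per nesting level: O(n) * O(n) = O(n^2)
Complexity: O(n^2)


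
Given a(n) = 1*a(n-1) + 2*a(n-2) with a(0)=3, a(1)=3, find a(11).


Build bottom-up:
...a(9)=1023, a(10)=2049, a(11)=1*2049+2*1023=4095


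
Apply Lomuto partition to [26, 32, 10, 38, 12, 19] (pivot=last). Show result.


Elements <= 19 go left of pivot.
Result: [10, 12, 19, 38, 32, 26], pivot at index 2


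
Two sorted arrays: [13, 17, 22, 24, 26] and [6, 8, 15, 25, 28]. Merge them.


Compare heads, take smaller each step.
Merged: [6, 8, 13, 15, 17, 22, 24, 25, 26, 28]


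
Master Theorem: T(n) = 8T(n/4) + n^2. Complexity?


a=8, b=4, c=2. log_4(8)=1.5 < c=2. Case 3: O(n^c) = O(n^2)
Complexity: O(n^2)


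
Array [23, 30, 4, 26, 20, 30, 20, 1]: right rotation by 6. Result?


Right rotate by 6: [4, 26, 20, 30, 20, 1, 23, 30]


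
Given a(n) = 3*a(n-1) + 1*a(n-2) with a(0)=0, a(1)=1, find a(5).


Build bottom-up:
...a(3)=10, a(4)=33, a(5)=3*33+1*10=109


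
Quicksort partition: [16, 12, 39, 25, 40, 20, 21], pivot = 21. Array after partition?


Elements <= 21 go left of pivot.
Result: [16, 12, 20, 21, 40, 39, 25], pivot at index 3


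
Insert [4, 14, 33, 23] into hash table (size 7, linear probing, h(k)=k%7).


Insertions: 4->slot 4; 14->slot 0; 33->slot 5; 23->slot 2
Table: [14, None, 23, None, 4, 33, None]


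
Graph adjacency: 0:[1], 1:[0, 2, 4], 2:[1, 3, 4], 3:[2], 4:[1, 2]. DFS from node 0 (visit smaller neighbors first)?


DFS stack-based: start with [0]
Visit order: [0, 1, 2, 3, 4]


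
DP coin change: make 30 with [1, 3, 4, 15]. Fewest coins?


dp[0]=0; dp[i]=1+min(dp[i-c] for c in coins)
...dp[25]=4, dp[26]=4, dp[27]=4, dp[28]=5, dp[29]=5, dp[30]=2
Minimum coins for 30 = 2


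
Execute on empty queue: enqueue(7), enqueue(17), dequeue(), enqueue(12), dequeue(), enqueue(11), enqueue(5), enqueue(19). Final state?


enqueue(7) -> [7]
enqueue(17) -> [7, 17]
dequeue() returns 7 -> [17]
enqueue(12) -> [17, 12]
dequeue() returns 17 -> [12]
enqueue(11) -> [12, 11]
enqueue(5) -> [12, 11, 5]
enqueue(19) -> [12, 11, 5, 19]
Final queue (front to back): [12, 11, 5, 19]


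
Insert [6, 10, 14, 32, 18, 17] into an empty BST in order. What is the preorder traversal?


Root = 6; build tree by BST insertion.
Preorder traversal: [6, 10, 14, 32, 18, 17]


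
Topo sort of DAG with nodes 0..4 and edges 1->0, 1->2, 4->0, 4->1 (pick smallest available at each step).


Kahn's algorithm, process smallest node first
Order: [3, 4, 1, 0, 2]


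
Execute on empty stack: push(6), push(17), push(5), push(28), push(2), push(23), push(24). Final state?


push(6) -> [6]
push(17) -> [6, 17]
push(5) -> [6, 17, 5]
push(28) -> [6, 17, 5, 28]
push(2) -> [6, 17, 5, 28, 2]
push(23) -> [6, 17, 5, 28, 2, 23]
push(24) -> [6, 17, 5, 28, 2, 23, 24]
Final stack (bottom to top): [6, 17, 5, 28, 2, 23, 24]


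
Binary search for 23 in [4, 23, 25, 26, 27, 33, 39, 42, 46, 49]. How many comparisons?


Search for 23:
[0,9] mid=4 arr[4]=27
[0,3] mid=1 arr[1]=23
Total: 2 comparisons


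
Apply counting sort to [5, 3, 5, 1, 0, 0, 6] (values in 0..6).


Count array: [2, 1, 0, 1, 0, 2, 1]
Reconstruct: [0, 0, 1, 3, 5, 5, 6]


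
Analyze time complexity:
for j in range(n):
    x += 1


Per nesting level: O(n) = O(n)
Complexity: O(n)


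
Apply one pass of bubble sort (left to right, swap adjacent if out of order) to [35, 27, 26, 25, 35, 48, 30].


After one pass: [27, 26, 25, 35, 35, 30, 48]


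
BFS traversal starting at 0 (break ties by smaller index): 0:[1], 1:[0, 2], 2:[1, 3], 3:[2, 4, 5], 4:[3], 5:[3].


BFS queue: start with [0]
Visit order: [0, 1, 2, 3, 4, 5]


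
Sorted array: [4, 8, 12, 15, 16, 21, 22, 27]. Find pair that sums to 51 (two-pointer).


Two pointers: lo=0, hi=7
No pair sums to 51


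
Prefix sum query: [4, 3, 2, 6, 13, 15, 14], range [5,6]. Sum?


Prefix sums: [0, 4, 7, 9, 15, 28, 43, 57]
Sum[5..6] = prefix[7] - prefix[5] = 57 - 28 = 29


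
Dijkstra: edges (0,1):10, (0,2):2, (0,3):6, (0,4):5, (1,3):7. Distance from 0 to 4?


Dijkstra from 0:
Distances: {0: 0, 1: 10, 2: 2, 3: 6, 4: 5}
Shortest distance to 4 = 5, path = [0, 4]


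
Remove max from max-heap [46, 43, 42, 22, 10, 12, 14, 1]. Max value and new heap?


Max = 46
Replace root with last, heapify down
Resulting heap: [43, 22, 42, 1, 10, 12, 14]


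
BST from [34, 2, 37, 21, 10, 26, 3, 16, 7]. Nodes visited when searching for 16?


BST root = 34
Search for 16: compare at each node
Path: [34, 2, 21, 10, 16]


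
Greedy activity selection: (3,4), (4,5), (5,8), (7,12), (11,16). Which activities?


Greedy: pick earliest-ending, then skip overlaps.
Selected (4 activities): [(3, 4), (4, 5), (5, 8), (11, 16)]


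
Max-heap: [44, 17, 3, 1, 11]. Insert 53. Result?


Append 53: [44, 17, 3, 1, 11, 53]
Bubble up: swap idx 5(53) with idx 2(3); swap idx 2(53) with idx 0(44)
Result: [53, 17, 44, 1, 11, 3]


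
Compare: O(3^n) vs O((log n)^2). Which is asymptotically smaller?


polylogarithmic grows slower than exponential (base 3)
O((log n)^2) is asymptotically smaller; O(3^n) grows faster


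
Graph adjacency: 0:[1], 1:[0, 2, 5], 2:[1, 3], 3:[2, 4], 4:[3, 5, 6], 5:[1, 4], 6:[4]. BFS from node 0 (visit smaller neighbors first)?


BFS queue: start with [0]
Visit order: [0, 1, 2, 5, 3, 4, 6]


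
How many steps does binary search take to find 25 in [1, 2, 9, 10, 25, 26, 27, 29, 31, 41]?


Search for 25:
[0,9] mid=4 arr[4]=25
Total: 1 comparisons


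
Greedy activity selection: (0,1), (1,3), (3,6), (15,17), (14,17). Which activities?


Greedy: pick earliest-ending, then skip overlaps.
Selected (4 activities): [(0, 1), (1, 3), (3, 6), (15, 17)]


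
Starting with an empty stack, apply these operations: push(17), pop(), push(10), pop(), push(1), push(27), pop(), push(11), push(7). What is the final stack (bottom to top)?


push(17) -> [17]
pop() returns 17 -> []
push(10) -> [10]
pop() returns 10 -> []
push(1) -> [1]
push(27) -> [1, 27]
pop() returns 27 -> [1]
push(11) -> [1, 11]
push(7) -> [1, 11, 7]
Final stack (bottom to top): [1, 11, 7]


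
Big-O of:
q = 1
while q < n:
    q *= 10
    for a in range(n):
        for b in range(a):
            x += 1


Per nesting level: O(log n) * O(n) * O(n) [triangular over a] = O(n^2 log n)
Complexity: O(n^2 log n)


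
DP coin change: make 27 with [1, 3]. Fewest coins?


dp[0]=0; dp[i]=1+min(dp[i-c] for c in coins)
...dp[22]=8, dp[23]=9, dp[24]=8, dp[25]=9, dp[26]=10, dp[27]=9
Minimum coins for 27 = 9


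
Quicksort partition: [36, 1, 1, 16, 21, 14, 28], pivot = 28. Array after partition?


Elements <= 28 go left of pivot.
Result: [1, 1, 16, 21, 14, 28, 36], pivot at index 5


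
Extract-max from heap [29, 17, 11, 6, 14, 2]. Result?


Max = 29
Replace root with last, heapify down
Resulting heap: [17, 14, 11, 6, 2]


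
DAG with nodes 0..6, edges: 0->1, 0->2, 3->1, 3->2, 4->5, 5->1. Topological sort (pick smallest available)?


Kahn's algorithm, process smallest node first
Order: [0, 3, 2, 4, 5, 1, 6]


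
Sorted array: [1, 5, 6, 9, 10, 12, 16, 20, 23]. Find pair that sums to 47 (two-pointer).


Two pointers: lo=0, hi=8
No pair sums to 47


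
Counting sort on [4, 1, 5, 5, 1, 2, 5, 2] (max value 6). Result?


Count array: [0, 2, 2, 0, 1, 3, 0]
Reconstruct: [1, 1, 2, 2, 4, 5, 5, 5]


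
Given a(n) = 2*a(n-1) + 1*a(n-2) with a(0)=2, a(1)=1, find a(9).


Build bottom-up:
...a(7)=309, a(8)=746, a(9)=2*746+1*309=1801


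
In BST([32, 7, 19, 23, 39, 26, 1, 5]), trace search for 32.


BST root = 32
Search for 32: compare at each node
Path: [32]


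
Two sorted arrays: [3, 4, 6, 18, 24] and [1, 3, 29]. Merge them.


Compare heads, take smaller each step.
Merged: [1, 3, 3, 4, 6, 18, 24, 29]


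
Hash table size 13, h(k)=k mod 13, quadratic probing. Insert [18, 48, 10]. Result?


Insertions: 18->slot 5; 48->slot 9; 10->slot 10
Table: [None, None, None, None, None, 18, None, None, None, 48, 10, None, None]


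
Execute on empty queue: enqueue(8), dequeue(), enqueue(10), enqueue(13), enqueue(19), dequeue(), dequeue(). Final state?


enqueue(8) -> [8]
dequeue() returns 8 -> []
enqueue(10) -> [10]
enqueue(13) -> [10, 13]
enqueue(19) -> [10, 13, 19]
dequeue() returns 10 -> [13, 19]
dequeue() returns 13 -> [19]
Final queue (front to back): [19]


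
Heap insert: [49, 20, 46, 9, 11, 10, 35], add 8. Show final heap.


Append 8: [49, 20, 46, 9, 11, 10, 35, 8]
Bubble up: no swaps needed
Result: [49, 20, 46, 9, 11, 10, 35, 8]


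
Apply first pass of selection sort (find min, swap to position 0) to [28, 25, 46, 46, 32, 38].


After one pass: [25, 28, 46, 46, 32, 38]


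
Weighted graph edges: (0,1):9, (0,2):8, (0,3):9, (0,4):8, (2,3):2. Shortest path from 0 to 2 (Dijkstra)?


Dijkstra from 0:
Distances: {0: 0, 1: 9, 2: 8, 3: 9, 4: 8}
Shortest distance to 2 = 8, path = [0, 2]


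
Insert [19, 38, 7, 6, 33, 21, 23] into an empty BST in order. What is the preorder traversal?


Root = 19; build tree by BST insertion.
Preorder traversal: [19, 7, 6, 38, 33, 21, 23]


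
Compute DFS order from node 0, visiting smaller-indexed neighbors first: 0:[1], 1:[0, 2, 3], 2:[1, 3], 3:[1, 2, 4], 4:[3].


DFS stack-based: start with [0]
Visit order: [0, 1, 2, 3, 4]


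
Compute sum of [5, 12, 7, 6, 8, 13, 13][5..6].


Prefix sums: [0, 5, 17, 24, 30, 38, 51, 64]
Sum[5..6] = prefix[7] - prefix[5] = 64 - 38 = 26


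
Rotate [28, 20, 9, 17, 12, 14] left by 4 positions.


Left rotate by 4: [12, 14, 28, 20, 9, 17]


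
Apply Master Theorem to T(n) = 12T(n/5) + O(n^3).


a=12, b=5, c=3. log_5(12)=1.544 < c=3. Case 3: O(n^c) = O(n^3)
Complexity: O(n^3)


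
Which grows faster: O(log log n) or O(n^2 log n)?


double-logarithmic grows slower than n^2 log n
O(log log n) is asymptotically smaller; O(n^2 log n) grows faster


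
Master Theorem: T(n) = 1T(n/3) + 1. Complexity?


a=1, b=3, c=0. log_3(1)=0 = c=0. Case 2: O(n^c log n) = O(log n)
Complexity: O(log n)


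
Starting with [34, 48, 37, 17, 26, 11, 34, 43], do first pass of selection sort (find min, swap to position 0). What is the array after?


After one pass: [11, 48, 37, 17, 26, 34, 34, 43]


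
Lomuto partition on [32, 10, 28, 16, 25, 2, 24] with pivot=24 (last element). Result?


Elements <= 24 go left of pivot.
Result: [10, 16, 2, 24, 25, 28, 32], pivot at index 3


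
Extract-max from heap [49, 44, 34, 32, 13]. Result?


Max = 49
Replace root with last, heapify down
Resulting heap: [44, 32, 34, 13]


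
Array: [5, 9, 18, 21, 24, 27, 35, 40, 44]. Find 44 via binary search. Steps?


Search for 44:
[0,8] mid=4 arr[4]=24
[5,8] mid=6 arr[6]=35
[7,8] mid=7 arr[7]=40
[8,8] mid=8 arr[8]=44
Total: 4 comparisons


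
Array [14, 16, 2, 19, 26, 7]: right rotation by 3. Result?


Right rotate by 3: [19, 26, 7, 14, 16, 2]


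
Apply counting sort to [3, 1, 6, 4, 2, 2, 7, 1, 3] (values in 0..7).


Count array: [0, 2, 2, 2, 1, 0, 1, 1]
Reconstruct: [1, 1, 2, 2, 3, 3, 4, 6, 7]


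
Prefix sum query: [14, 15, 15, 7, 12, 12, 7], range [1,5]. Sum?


Prefix sums: [0, 14, 29, 44, 51, 63, 75, 82]
Sum[1..5] = prefix[6] - prefix[1] = 75 - 14 = 61


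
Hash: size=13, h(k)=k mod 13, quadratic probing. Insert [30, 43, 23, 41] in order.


Insertions: 30->slot 4; 43->slot 5; 23->slot 10; 41->slot 2
Table: [None, None, 41, None, 30, 43, None, None, None, None, 23, None, None]


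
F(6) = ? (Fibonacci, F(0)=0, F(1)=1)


F(n)=F(n-1)+F(n-2)
...F(4)=3, F(5)=5, F(6)=8


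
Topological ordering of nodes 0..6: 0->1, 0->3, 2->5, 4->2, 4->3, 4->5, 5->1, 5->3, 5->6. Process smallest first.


Kahn's algorithm, process smallest node first
Order: [0, 4, 2, 5, 1, 3, 6]


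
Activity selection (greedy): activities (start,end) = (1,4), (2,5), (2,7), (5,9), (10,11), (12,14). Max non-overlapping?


Greedy: pick earliest-ending, then skip overlaps.
Selected (4 activities): [(1, 4), (5, 9), (10, 11), (12, 14)]


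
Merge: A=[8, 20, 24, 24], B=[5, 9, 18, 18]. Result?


Compare heads, take smaller each step.
Merged: [5, 8, 9, 18, 18, 20, 24, 24]


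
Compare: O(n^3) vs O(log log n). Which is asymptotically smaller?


double-logarithmic grows slower than cubic
O(log log n) is asymptotically smaller; O(n^3) grows faster


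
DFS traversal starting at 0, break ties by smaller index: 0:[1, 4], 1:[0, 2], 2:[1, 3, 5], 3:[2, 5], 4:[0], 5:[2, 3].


DFS stack-based: start with [0]
Visit order: [0, 1, 2, 3, 5, 4]


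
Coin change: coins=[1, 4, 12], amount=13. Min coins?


dp[0]=0; dp[i]=1+min(dp[i-c] for c in coins)
...dp[8]=2, dp[9]=3, dp[10]=4, dp[11]=5, dp[12]=1, dp[13]=2
Minimum coins for 13 = 2


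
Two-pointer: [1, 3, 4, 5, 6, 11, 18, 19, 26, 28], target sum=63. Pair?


Two pointers: lo=0, hi=9
No pair sums to 63


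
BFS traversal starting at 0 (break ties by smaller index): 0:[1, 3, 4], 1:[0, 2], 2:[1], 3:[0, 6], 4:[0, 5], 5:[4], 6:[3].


BFS queue: start with [0]
Visit order: [0, 1, 3, 4, 2, 6, 5]


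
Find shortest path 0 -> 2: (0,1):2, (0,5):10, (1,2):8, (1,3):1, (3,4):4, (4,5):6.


Dijkstra from 0:
Distances: {0: 0, 1: 2, 2: 10, 3: 3, 4: 7, 5: 10}
Shortest distance to 2 = 10, path = [0, 1, 2]


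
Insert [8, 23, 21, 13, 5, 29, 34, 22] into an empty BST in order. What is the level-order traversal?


Root = 8; build tree by BST insertion.
Level-Order traversal: [8, 5, 23, 21, 29, 13, 22, 34]


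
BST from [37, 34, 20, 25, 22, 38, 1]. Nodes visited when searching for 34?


BST root = 37
Search for 34: compare at each node
Path: [37, 34]


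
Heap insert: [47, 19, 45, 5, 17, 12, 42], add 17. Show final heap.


Append 17: [47, 19, 45, 5, 17, 12, 42, 17]
Bubble up: swap idx 7(17) with idx 3(5)
Result: [47, 19, 45, 17, 17, 12, 42, 5]


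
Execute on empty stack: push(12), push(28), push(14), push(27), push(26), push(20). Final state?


push(12) -> [12]
push(28) -> [12, 28]
push(14) -> [12, 28, 14]
push(27) -> [12, 28, 14, 27]
push(26) -> [12, 28, 14, 27, 26]
push(20) -> [12, 28, 14, 27, 26, 20]
Final stack (bottom to top): [12, 28, 14, 27, 26, 20]


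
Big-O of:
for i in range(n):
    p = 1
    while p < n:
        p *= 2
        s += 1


Per nesting level: O(n) * O(log n) = O(n log n)
Complexity: O(n log n)


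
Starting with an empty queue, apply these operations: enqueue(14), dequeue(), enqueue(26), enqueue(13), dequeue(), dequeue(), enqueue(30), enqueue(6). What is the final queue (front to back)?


enqueue(14) -> [14]
dequeue() returns 14 -> []
enqueue(26) -> [26]
enqueue(13) -> [26, 13]
dequeue() returns 26 -> [13]
dequeue() returns 13 -> []
enqueue(30) -> [30]
enqueue(6) -> [30, 6]
Final queue (front to back): [30, 6]


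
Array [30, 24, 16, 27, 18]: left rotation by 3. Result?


Left rotate by 3: [27, 18, 30, 24, 16]


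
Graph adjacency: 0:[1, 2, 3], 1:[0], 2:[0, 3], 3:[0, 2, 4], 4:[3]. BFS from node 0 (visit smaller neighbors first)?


BFS queue: start with [0]
Visit order: [0, 1, 2, 3, 4]


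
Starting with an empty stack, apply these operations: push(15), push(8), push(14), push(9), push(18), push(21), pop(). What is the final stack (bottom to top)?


push(15) -> [15]
push(8) -> [15, 8]
push(14) -> [15, 8, 14]
push(9) -> [15, 8, 14, 9]
push(18) -> [15, 8, 14, 9, 18]
push(21) -> [15, 8, 14, 9, 18, 21]
pop() returns 21 -> [15, 8, 14, 9, 18]
Final stack (bottom to top): [15, 8, 14, 9, 18]


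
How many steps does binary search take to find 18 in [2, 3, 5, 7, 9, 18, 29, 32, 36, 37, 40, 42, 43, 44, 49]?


Search for 18:
[0,14] mid=7 arr[7]=32
[0,6] mid=3 arr[3]=7
[4,6] mid=5 arr[5]=18
Total: 3 comparisons


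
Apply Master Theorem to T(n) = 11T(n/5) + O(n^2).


a=11, b=5, c=2. log_5(11)=1.490 < c=2. Case 3: O(n^c) = O(n^2)
Complexity: O(n^2)


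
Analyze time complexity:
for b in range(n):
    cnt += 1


Per nesting level: O(n) = O(n)
Complexity: O(n)


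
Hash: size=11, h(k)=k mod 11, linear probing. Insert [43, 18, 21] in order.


Insertions: 43->slot 10; 18->slot 7; 21->slot 0
Table: [21, None, None, None, None, None, None, 18, None, None, 43]


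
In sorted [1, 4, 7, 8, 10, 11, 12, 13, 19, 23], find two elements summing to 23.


Two pointers: lo=0, hi=9
Found pair: (4, 19) summing to 23


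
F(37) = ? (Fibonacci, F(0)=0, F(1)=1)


F(n)=F(n-1)+F(n-2)
...F(35)=9227465, F(36)=14930352, F(37)=24157817


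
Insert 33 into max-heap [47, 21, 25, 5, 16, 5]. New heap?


Append 33: [47, 21, 25, 5, 16, 5, 33]
Bubble up: swap idx 6(33) with idx 2(25)
Result: [47, 21, 33, 5, 16, 5, 25]


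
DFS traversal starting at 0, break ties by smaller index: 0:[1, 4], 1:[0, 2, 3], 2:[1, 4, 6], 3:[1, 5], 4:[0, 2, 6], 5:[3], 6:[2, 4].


DFS stack-based: start with [0]
Visit order: [0, 1, 2, 4, 6, 3, 5]


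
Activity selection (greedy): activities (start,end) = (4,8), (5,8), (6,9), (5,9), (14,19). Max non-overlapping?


Greedy: pick earliest-ending, then skip overlaps.
Selected (2 activities): [(4, 8), (14, 19)]


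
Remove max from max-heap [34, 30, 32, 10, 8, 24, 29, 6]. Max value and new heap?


Max = 34
Replace root with last, heapify down
Resulting heap: [32, 30, 29, 10, 8, 24, 6]


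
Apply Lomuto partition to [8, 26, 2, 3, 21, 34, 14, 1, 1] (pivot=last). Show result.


Elements <= 1 go left of pivot.
Result: [1, 1, 2, 3, 21, 34, 14, 8, 26], pivot at index 1


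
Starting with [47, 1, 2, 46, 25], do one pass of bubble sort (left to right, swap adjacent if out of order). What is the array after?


After one pass: [1, 2, 46, 25, 47]


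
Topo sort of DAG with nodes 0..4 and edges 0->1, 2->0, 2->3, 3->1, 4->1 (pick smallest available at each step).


Kahn's algorithm, process smallest node first
Order: [2, 0, 3, 4, 1]


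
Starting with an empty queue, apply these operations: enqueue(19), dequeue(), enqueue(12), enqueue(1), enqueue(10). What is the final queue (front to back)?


enqueue(19) -> [19]
dequeue() returns 19 -> []
enqueue(12) -> [12]
enqueue(1) -> [12, 1]
enqueue(10) -> [12, 1, 10]
Final queue (front to back): [12, 1, 10]


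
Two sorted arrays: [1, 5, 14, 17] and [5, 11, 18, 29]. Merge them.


Compare heads, take smaller each step.
Merged: [1, 5, 5, 11, 14, 17, 18, 29]


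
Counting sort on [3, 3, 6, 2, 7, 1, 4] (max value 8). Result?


Count array: [0, 1, 1, 2, 1, 0, 1, 1, 0]
Reconstruct: [1, 2, 3, 3, 4, 6, 7]


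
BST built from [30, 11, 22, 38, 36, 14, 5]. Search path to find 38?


BST root = 30
Search for 38: compare at each node
Path: [30, 38]


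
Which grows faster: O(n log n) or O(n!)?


linearithmic grows slower than factorial
O(n log n) is asymptotically smaller; O(n!) grows faster


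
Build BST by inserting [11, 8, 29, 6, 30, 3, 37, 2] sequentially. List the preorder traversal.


Root = 11; build tree by BST insertion.
Preorder traversal: [11, 8, 6, 3, 2, 29, 30, 37]


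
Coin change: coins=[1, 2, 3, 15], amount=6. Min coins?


dp[0]=0; dp[i]=1+min(dp[i-c] for c in coins)
...dp[1]=1, dp[2]=1, dp[3]=1, dp[4]=2, dp[5]=2, dp[6]=2
Minimum coins for 6 = 2


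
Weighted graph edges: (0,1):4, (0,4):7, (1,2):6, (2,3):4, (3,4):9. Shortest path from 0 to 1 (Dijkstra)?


Dijkstra from 0:
Distances: {0: 0, 1: 4, 2: 10, 3: 14, 4: 7}
Shortest distance to 1 = 4, path = [0, 1]


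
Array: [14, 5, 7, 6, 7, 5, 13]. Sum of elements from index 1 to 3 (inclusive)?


Prefix sums: [0, 14, 19, 26, 32, 39, 44, 57]
Sum[1..3] = prefix[4] - prefix[1] = 32 - 14 = 18


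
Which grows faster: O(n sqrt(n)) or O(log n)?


logarithmic grows slower than n^1.5
O(log n) is asymptotically smaller; O(n sqrt(n)) grows faster


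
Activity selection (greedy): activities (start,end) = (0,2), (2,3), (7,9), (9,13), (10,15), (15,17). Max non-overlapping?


Greedy: pick earliest-ending, then skip overlaps.
Selected (5 activities): [(0, 2), (2, 3), (7, 9), (9, 13), (15, 17)]


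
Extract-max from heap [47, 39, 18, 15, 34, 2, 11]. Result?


Max = 47
Replace root with last, heapify down
Resulting heap: [39, 34, 18, 15, 11, 2]


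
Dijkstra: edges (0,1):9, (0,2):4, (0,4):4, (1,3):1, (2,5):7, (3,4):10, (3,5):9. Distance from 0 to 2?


Dijkstra from 0:
Distances: {0: 0, 1: 9, 2: 4, 3: 10, 4: 4, 5: 11}
Shortest distance to 2 = 4, path = [0, 2]


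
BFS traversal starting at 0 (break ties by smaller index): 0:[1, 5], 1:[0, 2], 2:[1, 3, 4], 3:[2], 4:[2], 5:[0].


BFS queue: start with [0]
Visit order: [0, 1, 5, 2, 3, 4]


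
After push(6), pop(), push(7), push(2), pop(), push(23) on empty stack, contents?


push(6) -> [6]
pop() returns 6 -> []
push(7) -> [7]
push(2) -> [7, 2]
pop() returns 2 -> [7]
push(23) -> [7, 23]
Final stack (bottom to top): [7, 23]


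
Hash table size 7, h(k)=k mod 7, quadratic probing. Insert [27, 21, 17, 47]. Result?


Insertions: 27->slot 6; 21->slot 0; 17->slot 3; 47->slot 5
Table: [21, None, None, 17, None, 47, 27]


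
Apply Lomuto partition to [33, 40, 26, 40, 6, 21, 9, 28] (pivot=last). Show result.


Elements <= 28 go left of pivot.
Result: [26, 6, 21, 9, 28, 33, 40, 40], pivot at index 4


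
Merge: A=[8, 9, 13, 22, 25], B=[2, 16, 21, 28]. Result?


Compare heads, take smaller each step.
Merged: [2, 8, 9, 13, 16, 21, 22, 25, 28]


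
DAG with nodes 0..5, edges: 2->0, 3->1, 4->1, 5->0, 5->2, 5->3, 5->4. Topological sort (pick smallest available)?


Kahn's algorithm, process smallest node first
Order: [5, 2, 0, 3, 4, 1]


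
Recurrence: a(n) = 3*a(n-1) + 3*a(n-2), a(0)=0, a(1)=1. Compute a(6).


Build bottom-up:
...a(4)=45, a(5)=171, a(6)=3*171+3*45=648


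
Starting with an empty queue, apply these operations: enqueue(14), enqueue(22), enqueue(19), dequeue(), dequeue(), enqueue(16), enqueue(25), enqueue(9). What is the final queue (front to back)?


enqueue(14) -> [14]
enqueue(22) -> [14, 22]
enqueue(19) -> [14, 22, 19]
dequeue() returns 14 -> [22, 19]
dequeue() returns 22 -> [19]
enqueue(16) -> [19, 16]
enqueue(25) -> [19, 16, 25]
enqueue(9) -> [19, 16, 25, 9]
Final queue (front to back): [19, 16, 25, 9]


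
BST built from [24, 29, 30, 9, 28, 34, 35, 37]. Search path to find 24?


BST root = 24
Search for 24: compare at each node
Path: [24]


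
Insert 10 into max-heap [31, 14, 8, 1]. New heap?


Append 10: [31, 14, 8, 1, 10]
Bubble up: no swaps needed
Result: [31, 14, 8, 1, 10]


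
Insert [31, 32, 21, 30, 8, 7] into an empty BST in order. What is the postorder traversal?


Root = 31; build tree by BST insertion.
Postorder traversal: [7, 8, 30, 21, 32, 31]


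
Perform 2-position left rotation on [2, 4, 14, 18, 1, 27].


Left rotate by 2: [14, 18, 1, 27, 2, 4]


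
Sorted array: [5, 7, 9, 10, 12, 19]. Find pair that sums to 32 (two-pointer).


Two pointers: lo=0, hi=5
No pair sums to 32


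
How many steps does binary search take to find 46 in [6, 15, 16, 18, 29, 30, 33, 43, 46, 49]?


Search for 46:
[0,9] mid=4 arr[4]=29
[5,9] mid=7 arr[7]=43
[8,9] mid=8 arr[8]=46
Total: 3 comparisons


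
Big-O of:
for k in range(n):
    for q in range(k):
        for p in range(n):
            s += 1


Per nesting level: O(n) * O(n) [triangular over k] * O(n) = O(n^3)
Complexity: O(n^3)


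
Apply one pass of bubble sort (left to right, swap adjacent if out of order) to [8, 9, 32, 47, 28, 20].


After one pass: [8, 9, 32, 28, 20, 47]


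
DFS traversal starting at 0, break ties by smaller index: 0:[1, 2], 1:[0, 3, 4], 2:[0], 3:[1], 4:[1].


DFS stack-based: start with [0]
Visit order: [0, 1, 3, 4, 2]


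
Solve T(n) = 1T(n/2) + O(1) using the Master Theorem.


a=1, b=2, c=0. log_2(1)=0 = c=0. Case 2: O(n^c log n) = O(log n)
Complexity: O(log n)


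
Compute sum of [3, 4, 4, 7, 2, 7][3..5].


Prefix sums: [0, 3, 7, 11, 18, 20, 27]
Sum[3..5] = prefix[6] - prefix[3] = 27 - 11 = 16


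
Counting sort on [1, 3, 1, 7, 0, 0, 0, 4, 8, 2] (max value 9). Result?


Count array: [3, 2, 1, 1, 1, 0, 0, 1, 1, 0]
Reconstruct: [0, 0, 0, 1, 1, 2, 3, 4, 7, 8]


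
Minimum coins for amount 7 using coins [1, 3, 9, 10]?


dp[0]=0; dp[i]=1+min(dp[i-c] for c in coins)
...dp[2]=2, dp[3]=1, dp[4]=2, dp[5]=3, dp[6]=2, dp[7]=3
Minimum coins for 7 = 3


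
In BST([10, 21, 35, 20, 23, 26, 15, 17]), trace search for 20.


BST root = 10
Search for 20: compare at each node
Path: [10, 21, 20]


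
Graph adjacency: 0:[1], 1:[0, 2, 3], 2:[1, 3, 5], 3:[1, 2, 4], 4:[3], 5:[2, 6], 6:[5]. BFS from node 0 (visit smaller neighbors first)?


BFS queue: start with [0]
Visit order: [0, 1, 2, 3, 5, 4, 6]


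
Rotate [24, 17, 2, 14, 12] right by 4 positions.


Right rotate by 4: [17, 2, 14, 12, 24]


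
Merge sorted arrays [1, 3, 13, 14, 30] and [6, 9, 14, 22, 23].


Compare heads, take smaller each step.
Merged: [1, 3, 6, 9, 13, 14, 14, 22, 23, 30]


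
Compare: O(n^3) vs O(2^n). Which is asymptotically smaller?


cubic grows slower than exponential
O(n^3) is asymptotically smaller; O(2^n) grows faster


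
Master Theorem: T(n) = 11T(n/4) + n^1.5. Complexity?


a=11, b=4, c=1.5. log_4(11)=1.730 > c=1.5. Case 1: O(n^log_b(a)) = O(n^1.730)
Complexity: O(n^1.730)


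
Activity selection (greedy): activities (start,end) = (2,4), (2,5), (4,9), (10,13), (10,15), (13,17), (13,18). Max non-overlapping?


Greedy: pick earliest-ending, then skip overlaps.
Selected (4 activities): [(2, 4), (4, 9), (10, 13), (13, 17)]


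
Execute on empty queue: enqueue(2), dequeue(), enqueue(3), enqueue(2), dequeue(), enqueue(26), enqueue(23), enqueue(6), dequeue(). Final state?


enqueue(2) -> [2]
dequeue() returns 2 -> []
enqueue(3) -> [3]
enqueue(2) -> [3, 2]
dequeue() returns 3 -> [2]
enqueue(26) -> [2, 26]
enqueue(23) -> [2, 26, 23]
enqueue(6) -> [2, 26, 23, 6]
dequeue() returns 2 -> [26, 23, 6]
Final queue (front to back): [26, 23, 6]


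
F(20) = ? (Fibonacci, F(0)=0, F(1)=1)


F(n)=F(n-1)+F(n-2)
...F(18)=2584, F(19)=4181, F(20)=6765


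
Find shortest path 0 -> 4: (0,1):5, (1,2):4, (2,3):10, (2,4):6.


Dijkstra from 0:
Distances: {0: 0, 1: 5, 2: 9, 3: 19, 4: 15}
Shortest distance to 4 = 15, path = [0, 1, 2, 4]


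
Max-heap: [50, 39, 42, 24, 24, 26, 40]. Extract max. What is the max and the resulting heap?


Max = 50
Replace root with last, heapify down
Resulting heap: [42, 39, 40, 24, 24, 26]


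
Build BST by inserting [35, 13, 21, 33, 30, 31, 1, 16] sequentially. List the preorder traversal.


Root = 35; build tree by BST insertion.
Preorder traversal: [35, 13, 1, 21, 16, 33, 30, 31]


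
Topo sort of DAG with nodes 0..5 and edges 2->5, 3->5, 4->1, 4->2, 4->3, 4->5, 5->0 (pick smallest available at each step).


Kahn's algorithm, process smallest node first
Order: [4, 1, 2, 3, 5, 0]


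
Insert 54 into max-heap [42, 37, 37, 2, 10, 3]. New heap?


Append 54: [42, 37, 37, 2, 10, 3, 54]
Bubble up: swap idx 6(54) with idx 2(37); swap idx 2(54) with idx 0(42)
Result: [54, 37, 42, 2, 10, 3, 37]


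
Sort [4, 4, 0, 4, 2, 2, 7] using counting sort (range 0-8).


Count array: [1, 0, 2, 0, 3, 0, 0, 1, 0]
Reconstruct: [0, 2, 2, 4, 4, 4, 7]


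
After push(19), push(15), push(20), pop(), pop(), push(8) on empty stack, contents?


push(19) -> [19]
push(15) -> [19, 15]
push(20) -> [19, 15, 20]
pop() returns 20 -> [19, 15]
pop() returns 15 -> [19]
push(8) -> [19, 8]
Final stack (bottom to top): [19, 8]


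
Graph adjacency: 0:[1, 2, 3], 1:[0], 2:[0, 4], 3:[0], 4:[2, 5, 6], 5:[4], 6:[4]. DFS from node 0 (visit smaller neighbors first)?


DFS stack-based: start with [0]
Visit order: [0, 1, 2, 4, 5, 6, 3]


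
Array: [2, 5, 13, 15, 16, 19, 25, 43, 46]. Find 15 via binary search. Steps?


Search for 15:
[0,8] mid=4 arr[4]=16
[0,3] mid=1 arr[1]=5
[2,3] mid=2 arr[2]=13
[3,3] mid=3 arr[3]=15
Total: 4 comparisons


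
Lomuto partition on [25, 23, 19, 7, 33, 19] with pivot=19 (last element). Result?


Elements <= 19 go left of pivot.
Result: [19, 7, 19, 23, 33, 25], pivot at index 2


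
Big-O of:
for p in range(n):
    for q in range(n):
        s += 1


Per nesting level: O(n) * O(n) = O(n^2)
Complexity: O(n^2)


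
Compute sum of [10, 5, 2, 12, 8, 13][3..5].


Prefix sums: [0, 10, 15, 17, 29, 37, 50]
Sum[3..5] = prefix[6] - prefix[3] = 50 - 17 = 33


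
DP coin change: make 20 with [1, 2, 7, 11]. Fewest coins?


dp[0]=0; dp[i]=1+min(dp[i-c] for c in coins)
...dp[15]=3, dp[16]=3, dp[17]=4, dp[18]=2, dp[19]=3, dp[20]=3
Minimum coins for 20 = 3


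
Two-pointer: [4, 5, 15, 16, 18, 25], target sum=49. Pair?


Two pointers: lo=0, hi=5
No pair sums to 49


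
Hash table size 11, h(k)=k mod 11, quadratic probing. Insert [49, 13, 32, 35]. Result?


Insertions: 49->slot 5; 13->slot 2; 32->slot 10; 35->slot 3
Table: [None, None, 13, 35, None, 49, None, None, None, None, 32]


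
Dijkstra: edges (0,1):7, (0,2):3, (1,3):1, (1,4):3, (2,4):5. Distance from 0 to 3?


Dijkstra from 0:
Distances: {0: 0, 1: 7, 2: 3, 3: 8, 4: 8}
Shortest distance to 3 = 8, path = [0, 1, 3]


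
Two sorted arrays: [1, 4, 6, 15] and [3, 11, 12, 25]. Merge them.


Compare heads, take smaller each step.
Merged: [1, 3, 4, 6, 11, 12, 15, 25]


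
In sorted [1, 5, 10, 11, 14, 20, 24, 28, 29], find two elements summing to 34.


Two pointers: lo=0, hi=8
Found pair: (5, 29) summing to 34


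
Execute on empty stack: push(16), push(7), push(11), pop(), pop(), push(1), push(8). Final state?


push(16) -> [16]
push(7) -> [16, 7]
push(11) -> [16, 7, 11]
pop() returns 11 -> [16, 7]
pop() returns 7 -> [16]
push(1) -> [16, 1]
push(8) -> [16, 1, 8]
Final stack (bottom to top): [16, 1, 8]


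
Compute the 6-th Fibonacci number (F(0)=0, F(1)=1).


F(n)=F(n-1)+F(n-2)
...F(4)=3, F(5)=5, F(6)=8


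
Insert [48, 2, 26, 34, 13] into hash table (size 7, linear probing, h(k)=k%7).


Insertions: 48->slot 6; 2->slot 2; 26->slot 5; 34->slot 0; 13->slot 1
Table: [34, 13, 2, None, None, 26, 48]


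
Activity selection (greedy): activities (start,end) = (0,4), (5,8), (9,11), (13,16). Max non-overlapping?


Greedy: pick earliest-ending, then skip overlaps.
Selected (4 activities): [(0, 4), (5, 8), (9, 11), (13, 16)]


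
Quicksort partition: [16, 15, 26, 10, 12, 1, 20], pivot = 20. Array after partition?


Elements <= 20 go left of pivot.
Result: [16, 15, 10, 12, 1, 20, 26], pivot at index 5


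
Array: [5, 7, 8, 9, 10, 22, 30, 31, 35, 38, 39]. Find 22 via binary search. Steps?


Search for 22:
[0,10] mid=5 arr[5]=22
Total: 1 comparisons


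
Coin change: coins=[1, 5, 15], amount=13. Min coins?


dp[0]=0; dp[i]=1+min(dp[i-c] for c in coins)
...dp[8]=4, dp[9]=5, dp[10]=2, dp[11]=3, dp[12]=4, dp[13]=5
Minimum coins for 13 = 5


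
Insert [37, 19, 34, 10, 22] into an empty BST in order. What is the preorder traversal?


Root = 37; build tree by BST insertion.
Preorder traversal: [37, 19, 10, 34, 22]


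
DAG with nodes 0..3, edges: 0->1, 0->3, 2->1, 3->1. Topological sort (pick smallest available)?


Kahn's algorithm, process smallest node first
Order: [0, 2, 3, 1]


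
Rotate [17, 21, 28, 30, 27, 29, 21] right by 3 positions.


Right rotate by 3: [27, 29, 21, 17, 21, 28, 30]


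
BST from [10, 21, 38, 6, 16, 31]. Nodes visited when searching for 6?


BST root = 10
Search for 6: compare at each node
Path: [10, 6]


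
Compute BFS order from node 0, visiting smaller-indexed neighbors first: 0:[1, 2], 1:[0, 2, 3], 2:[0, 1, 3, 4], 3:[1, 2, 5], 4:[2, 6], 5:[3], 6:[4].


BFS queue: start with [0]
Visit order: [0, 1, 2, 3, 4, 5, 6]


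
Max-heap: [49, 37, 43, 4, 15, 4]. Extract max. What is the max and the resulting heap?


Max = 49
Replace root with last, heapify down
Resulting heap: [43, 37, 4, 4, 15]


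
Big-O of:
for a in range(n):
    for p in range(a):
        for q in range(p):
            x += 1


Per nesting level: O(n) * O(n) [triangular over a] * O(n) [triangular over p] = O(n^3)
Complexity: O(n^3)


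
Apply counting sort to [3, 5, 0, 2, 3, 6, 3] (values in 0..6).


Count array: [1, 0, 1, 3, 0, 1, 1]
Reconstruct: [0, 2, 3, 3, 3, 5, 6]


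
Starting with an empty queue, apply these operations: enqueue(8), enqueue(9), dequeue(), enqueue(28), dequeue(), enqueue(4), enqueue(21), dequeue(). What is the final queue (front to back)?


enqueue(8) -> [8]
enqueue(9) -> [8, 9]
dequeue() returns 8 -> [9]
enqueue(28) -> [9, 28]
dequeue() returns 9 -> [28]
enqueue(4) -> [28, 4]
enqueue(21) -> [28, 4, 21]
dequeue() returns 28 -> [4, 21]
Final queue (front to back): [4, 21]


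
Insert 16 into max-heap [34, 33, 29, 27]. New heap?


Append 16: [34, 33, 29, 27, 16]
Bubble up: no swaps needed
Result: [34, 33, 29, 27, 16]


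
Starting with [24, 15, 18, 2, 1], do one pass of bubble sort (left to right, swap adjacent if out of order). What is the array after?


After one pass: [15, 18, 2, 1, 24]


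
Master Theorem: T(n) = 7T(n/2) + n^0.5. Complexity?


a=7, b=2, c=0.5. log_2(7)=2.807 > c=0.5. Case 1: O(n^log_b(a)) = O(n^2.807)
Complexity: O(n^2.807)


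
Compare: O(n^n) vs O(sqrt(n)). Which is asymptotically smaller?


sublinear grows slower than n^n
O(sqrt(n)) is asymptotically smaller; O(n^n) grows faster


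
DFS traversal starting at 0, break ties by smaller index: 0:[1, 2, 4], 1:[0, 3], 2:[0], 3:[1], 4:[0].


DFS stack-based: start with [0]
Visit order: [0, 1, 3, 2, 4]


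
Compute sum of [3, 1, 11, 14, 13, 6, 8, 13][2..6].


Prefix sums: [0, 3, 4, 15, 29, 42, 48, 56, 69]
Sum[2..6] = prefix[7] - prefix[2] = 56 - 4 = 52


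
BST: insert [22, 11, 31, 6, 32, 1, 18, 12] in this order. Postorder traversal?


Root = 22; build tree by BST insertion.
Postorder traversal: [1, 6, 12, 18, 11, 32, 31, 22]


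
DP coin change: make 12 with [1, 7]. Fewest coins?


dp[0]=0; dp[i]=1+min(dp[i-c] for c in coins)
...dp[7]=1, dp[8]=2, dp[9]=3, dp[10]=4, dp[11]=5, dp[12]=6
Minimum coins for 12 = 6


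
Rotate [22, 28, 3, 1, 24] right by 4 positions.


Right rotate by 4: [28, 3, 1, 24, 22]


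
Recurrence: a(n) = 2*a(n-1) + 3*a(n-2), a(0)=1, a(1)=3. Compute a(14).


Build bottom-up:
...a(12)=531441, a(13)=1594323, a(14)=2*1594323+3*531441=4782969


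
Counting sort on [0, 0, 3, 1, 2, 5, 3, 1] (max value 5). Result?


Count array: [2, 2, 1, 2, 0, 1]
Reconstruct: [0, 0, 1, 1, 2, 3, 3, 5]


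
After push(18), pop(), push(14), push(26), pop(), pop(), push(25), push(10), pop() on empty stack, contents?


push(18) -> [18]
pop() returns 18 -> []
push(14) -> [14]
push(26) -> [14, 26]
pop() returns 26 -> [14]
pop() returns 14 -> []
push(25) -> [25]
push(10) -> [25, 10]
pop() returns 10 -> [25]
Final stack (bottom to top): [25]


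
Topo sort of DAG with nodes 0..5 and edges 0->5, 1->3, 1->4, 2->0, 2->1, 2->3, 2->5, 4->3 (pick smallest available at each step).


Kahn's algorithm, process smallest node first
Order: [2, 0, 1, 4, 3, 5]


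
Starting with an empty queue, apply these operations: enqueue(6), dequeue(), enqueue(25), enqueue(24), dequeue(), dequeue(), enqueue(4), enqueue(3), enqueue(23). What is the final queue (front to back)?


enqueue(6) -> [6]
dequeue() returns 6 -> []
enqueue(25) -> [25]
enqueue(24) -> [25, 24]
dequeue() returns 25 -> [24]
dequeue() returns 24 -> []
enqueue(4) -> [4]
enqueue(3) -> [4, 3]
enqueue(23) -> [4, 3, 23]
Final queue (front to back): [4, 3, 23]


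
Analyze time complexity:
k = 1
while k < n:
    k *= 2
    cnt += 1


Per nesting level: O(log n) = O(log n)
Complexity: O(log n)


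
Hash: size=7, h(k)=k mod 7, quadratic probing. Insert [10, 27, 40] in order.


Insertions: 10->slot 3; 27->slot 6; 40->slot 5
Table: [None, None, None, 10, None, 40, 27]


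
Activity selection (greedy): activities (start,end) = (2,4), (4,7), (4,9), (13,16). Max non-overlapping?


Greedy: pick earliest-ending, then skip overlaps.
Selected (3 activities): [(2, 4), (4, 7), (13, 16)]


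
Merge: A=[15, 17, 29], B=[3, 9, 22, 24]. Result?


Compare heads, take smaller each step.
Merged: [3, 9, 15, 17, 22, 24, 29]


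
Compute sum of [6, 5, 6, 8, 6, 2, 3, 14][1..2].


Prefix sums: [0, 6, 11, 17, 25, 31, 33, 36, 50]
Sum[1..2] = prefix[3] - prefix[1] = 17 - 6 = 11


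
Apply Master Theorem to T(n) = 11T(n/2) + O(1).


a=11, b=2, c=0. log_2(11)=3.459 > c=0. Case 1: O(n^log_b(a)) = O(n^3.459)
Complexity: O(n^3.459)


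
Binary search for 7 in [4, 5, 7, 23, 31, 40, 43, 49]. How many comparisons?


Search for 7:
[0,7] mid=3 arr[3]=23
[0,2] mid=1 arr[1]=5
[2,2] mid=2 arr[2]=7
Total: 3 comparisons


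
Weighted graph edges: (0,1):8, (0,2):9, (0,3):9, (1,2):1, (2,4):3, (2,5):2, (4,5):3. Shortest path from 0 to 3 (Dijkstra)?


Dijkstra from 0:
Distances: {0: 0, 1: 8, 2: 9, 3: 9, 4: 12, 5: 11}
Shortest distance to 3 = 9, path = [0, 3]


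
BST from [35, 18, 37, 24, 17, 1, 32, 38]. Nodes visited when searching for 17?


BST root = 35
Search for 17: compare at each node
Path: [35, 18, 17]


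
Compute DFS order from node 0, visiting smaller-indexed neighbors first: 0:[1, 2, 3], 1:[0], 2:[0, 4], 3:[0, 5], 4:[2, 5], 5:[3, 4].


DFS stack-based: start with [0]
Visit order: [0, 1, 2, 4, 5, 3]


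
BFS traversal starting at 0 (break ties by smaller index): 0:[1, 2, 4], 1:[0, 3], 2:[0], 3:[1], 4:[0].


BFS queue: start with [0]
Visit order: [0, 1, 2, 4, 3]


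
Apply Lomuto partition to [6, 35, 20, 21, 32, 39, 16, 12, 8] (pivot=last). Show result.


Elements <= 8 go left of pivot.
Result: [6, 8, 20, 21, 32, 39, 16, 12, 35], pivot at index 1


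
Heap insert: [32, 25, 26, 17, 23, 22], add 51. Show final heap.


Append 51: [32, 25, 26, 17, 23, 22, 51]
Bubble up: swap idx 6(51) with idx 2(26); swap idx 2(51) with idx 0(32)
Result: [51, 25, 32, 17, 23, 22, 26]


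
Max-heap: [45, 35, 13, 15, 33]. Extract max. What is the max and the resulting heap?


Max = 45
Replace root with last, heapify down
Resulting heap: [35, 33, 13, 15]


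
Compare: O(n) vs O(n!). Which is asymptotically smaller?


linear grows slower than factorial
O(n) is asymptotically smaller; O(n!) grows faster


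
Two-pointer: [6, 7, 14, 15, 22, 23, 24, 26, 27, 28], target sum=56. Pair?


Two pointers: lo=0, hi=9
No pair sums to 56


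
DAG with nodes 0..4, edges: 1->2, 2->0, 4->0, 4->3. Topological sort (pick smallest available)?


Kahn's algorithm, process smallest node first
Order: [1, 2, 4, 0, 3]


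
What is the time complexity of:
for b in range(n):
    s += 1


Per nesting level: O(n) = O(n)
Complexity: O(n)


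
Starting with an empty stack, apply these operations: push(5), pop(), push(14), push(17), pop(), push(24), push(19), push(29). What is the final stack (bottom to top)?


push(5) -> [5]
pop() returns 5 -> []
push(14) -> [14]
push(17) -> [14, 17]
pop() returns 17 -> [14]
push(24) -> [14, 24]
push(19) -> [14, 24, 19]
push(29) -> [14, 24, 19, 29]
Final stack (bottom to top): [14, 24, 19, 29]


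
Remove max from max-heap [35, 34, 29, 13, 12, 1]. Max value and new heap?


Max = 35
Replace root with last, heapify down
Resulting heap: [34, 13, 29, 1, 12]


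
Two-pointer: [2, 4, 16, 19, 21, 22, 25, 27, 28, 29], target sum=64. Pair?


Two pointers: lo=0, hi=9
No pair sums to 64


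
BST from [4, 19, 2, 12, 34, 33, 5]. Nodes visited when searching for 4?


BST root = 4
Search for 4: compare at each node
Path: [4]


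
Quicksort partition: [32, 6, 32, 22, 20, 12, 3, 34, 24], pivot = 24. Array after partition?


Elements <= 24 go left of pivot.
Result: [6, 22, 20, 12, 3, 24, 32, 34, 32], pivot at index 5
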